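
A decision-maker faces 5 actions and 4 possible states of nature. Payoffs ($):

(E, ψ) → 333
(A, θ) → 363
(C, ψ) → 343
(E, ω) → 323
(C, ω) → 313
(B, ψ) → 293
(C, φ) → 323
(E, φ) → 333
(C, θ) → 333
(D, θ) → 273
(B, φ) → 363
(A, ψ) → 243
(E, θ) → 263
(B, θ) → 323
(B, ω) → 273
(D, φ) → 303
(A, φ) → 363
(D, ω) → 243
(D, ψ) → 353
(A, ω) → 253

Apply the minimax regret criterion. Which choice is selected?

C

Column bests: θ=363, φ=363, ψ=353, ω=323.
A regrets: 0, 0, 110, 70 → max 110
B regrets: 40, 0, 60, 50 → max 60
C regrets: 30, 40, 10, 10 → max 40
D regrets: 90, 60, 0, 80 → max 90
E regrets: 100, 30, 20, 0 → max 100
Smallest max regret = 40 → C.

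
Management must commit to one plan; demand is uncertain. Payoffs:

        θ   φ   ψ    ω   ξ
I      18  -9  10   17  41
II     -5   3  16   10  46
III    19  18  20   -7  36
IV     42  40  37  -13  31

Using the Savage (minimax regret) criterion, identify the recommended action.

Column bests: θ=42, φ=40, ψ=37, ω=17, ξ=46.
I regrets: 24, 49, 27, 0, 5 → max 49
II regrets: 47, 37, 21, 7, 0 → max 47
III regrets: 23, 22, 17, 24, 10 → max 24
IV regrets: 0, 0, 0, 30, 15 → max 30
Smallest max regret = 24 → III.

III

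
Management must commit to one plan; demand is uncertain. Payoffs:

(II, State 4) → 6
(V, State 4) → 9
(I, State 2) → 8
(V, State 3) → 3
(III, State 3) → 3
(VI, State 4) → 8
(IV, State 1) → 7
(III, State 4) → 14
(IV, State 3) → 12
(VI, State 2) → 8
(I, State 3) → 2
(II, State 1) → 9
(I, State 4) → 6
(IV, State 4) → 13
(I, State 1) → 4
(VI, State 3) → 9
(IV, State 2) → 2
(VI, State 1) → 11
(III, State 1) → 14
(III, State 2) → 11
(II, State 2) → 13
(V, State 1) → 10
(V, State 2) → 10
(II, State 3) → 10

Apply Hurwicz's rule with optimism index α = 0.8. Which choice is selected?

III

I: 0.8·8 + 0.2·2 = 6.8
II: 0.8·13 + 0.2·6 = 11.6
III: 0.8·14 + 0.2·3 = 11.8
IV: 0.8·13 + 0.2·2 = 10.8
V: 0.8·10 + 0.2·3 = 8.6
VI: 0.8·11 + 0.2·8 = 10.4
Highest Hurwicz score = 11.8 → III.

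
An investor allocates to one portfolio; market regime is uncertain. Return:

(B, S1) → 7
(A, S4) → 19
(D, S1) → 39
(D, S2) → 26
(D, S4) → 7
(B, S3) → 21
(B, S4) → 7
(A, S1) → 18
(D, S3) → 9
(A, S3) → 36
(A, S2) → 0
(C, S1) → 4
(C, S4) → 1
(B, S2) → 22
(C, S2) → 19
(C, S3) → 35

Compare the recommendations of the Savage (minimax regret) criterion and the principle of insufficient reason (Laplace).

Column bests: S1=39, S2=26, S3=36, S4=19.
A regrets: 21, 26, 0, 0 → max 26
B regrets: 32, 4, 15, 12 → max 32
C regrets: 35, 7, 1, 18 → max 35
D regrets: 0, 0, 27, 12 → max 27
Smallest max regret = 26 → A.
Row averages: A=18.25, B=14.25, C=14.75, D=20.25
Highest average = 20.25 → D.

minimax regret → A; laplace → D (disagree)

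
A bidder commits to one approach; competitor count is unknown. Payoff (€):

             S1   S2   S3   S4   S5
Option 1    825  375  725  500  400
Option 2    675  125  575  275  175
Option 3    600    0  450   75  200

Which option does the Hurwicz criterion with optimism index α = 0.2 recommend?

Option 1

Option 1: 0.2·825 + 0.8·375 = 465
Option 2: 0.2·675 + 0.8·125 = 235
Option 3: 0.2·600 + 0.8·0 = 120
Highest Hurwicz score = 465 → Option 1.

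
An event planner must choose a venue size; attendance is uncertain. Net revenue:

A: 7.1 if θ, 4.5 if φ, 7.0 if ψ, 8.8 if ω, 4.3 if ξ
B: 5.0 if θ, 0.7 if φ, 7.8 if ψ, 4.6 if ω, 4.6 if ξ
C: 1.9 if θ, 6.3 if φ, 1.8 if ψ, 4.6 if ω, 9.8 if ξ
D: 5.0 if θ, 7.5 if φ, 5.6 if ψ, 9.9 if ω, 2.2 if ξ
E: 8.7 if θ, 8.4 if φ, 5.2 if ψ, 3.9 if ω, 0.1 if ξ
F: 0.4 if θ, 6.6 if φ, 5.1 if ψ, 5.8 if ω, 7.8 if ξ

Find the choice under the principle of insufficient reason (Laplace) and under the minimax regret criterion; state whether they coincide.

Row averages: A=6.34, B=4.54, C=4.88, D=6.04, E=5.26, F=5.14
Highest average = 6.34 → A.
Column bests: θ=8.7, φ=8.4, ψ=7.8, ω=9.9, ξ=9.8.
A regrets: 1.6, 3.9, 0.8, 1.1, 5.5 → max 5.5
B regrets: 3.7, 7.7, 0.0, 5.3, 5.2 → max 7.7
C regrets: 6.8, 2.1, 6.0, 5.3, 0.0 → max 6.8
D regrets: 3.7, 0.9, 2.2, 0.0, 7.6 → max 7.6
E regrets: 0.0, 0.0, 2.6, 6.0, 9.7 → max 9.7
F regrets: 8.3, 1.8, 2.7, 4.1, 2.0 → max 8.3
Smallest max regret = 5.5 → A.

laplace → A; minimax regret → A (agree)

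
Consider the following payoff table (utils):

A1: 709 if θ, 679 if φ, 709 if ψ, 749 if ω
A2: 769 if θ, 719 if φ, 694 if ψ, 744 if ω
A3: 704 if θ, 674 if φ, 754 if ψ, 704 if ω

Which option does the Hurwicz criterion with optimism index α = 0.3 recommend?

A2

A1: 0.3·749 + 0.7·679 = 700
A2: 0.3·769 + 0.7·694 = 716.5
A3: 0.3·754 + 0.7·674 = 698
Highest Hurwicz score = 716.5 → A2.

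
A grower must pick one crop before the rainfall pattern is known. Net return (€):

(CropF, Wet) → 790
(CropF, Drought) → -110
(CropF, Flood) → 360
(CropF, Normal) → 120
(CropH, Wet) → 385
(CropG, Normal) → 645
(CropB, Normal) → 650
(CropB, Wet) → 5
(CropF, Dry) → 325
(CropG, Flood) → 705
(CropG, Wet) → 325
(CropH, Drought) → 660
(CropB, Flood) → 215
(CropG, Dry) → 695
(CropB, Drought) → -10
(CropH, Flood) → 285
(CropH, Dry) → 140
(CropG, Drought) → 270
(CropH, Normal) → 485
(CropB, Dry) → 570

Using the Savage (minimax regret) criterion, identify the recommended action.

Column bests: Drought=660, Dry=695, Normal=650, Wet=790, Flood=705.
CropH regrets: 0, 555, 165, 405, 420 → max 555
CropG regrets: 390, 0, 5, 465, 0 → max 465
CropB regrets: 670, 125, 0, 785, 490 → max 785
CropF regrets: 770, 370, 530, 0, 345 → max 770
Smallest max regret = 465 → CropG.

CropG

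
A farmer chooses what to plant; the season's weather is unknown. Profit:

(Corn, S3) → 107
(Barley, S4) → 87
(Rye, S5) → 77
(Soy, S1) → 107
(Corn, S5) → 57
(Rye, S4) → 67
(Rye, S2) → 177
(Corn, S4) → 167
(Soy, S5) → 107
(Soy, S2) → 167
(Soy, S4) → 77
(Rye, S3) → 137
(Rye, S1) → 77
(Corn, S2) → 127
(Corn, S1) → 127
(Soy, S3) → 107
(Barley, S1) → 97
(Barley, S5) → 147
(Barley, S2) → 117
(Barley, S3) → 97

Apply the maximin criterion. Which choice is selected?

Row minima: Soy=77, Barley=87, Corn=57, Rye=67
Best worst-case = 87 → Barley.

Barley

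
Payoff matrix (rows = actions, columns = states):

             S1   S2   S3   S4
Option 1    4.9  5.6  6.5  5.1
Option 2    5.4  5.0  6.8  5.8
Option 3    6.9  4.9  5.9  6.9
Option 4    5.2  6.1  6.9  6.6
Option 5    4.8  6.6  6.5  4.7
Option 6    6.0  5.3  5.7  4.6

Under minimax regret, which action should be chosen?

Option 2

Column bests: S1=6.9, S2=6.6, S3=6.9, S4=6.9.
Option 1 regrets: 2.0, 1.0, 0.4, 1.8 → max 2.0
Option 2 regrets: 1.5, 1.6, 0.1, 1.1 → max 1.6
Option 3 regrets: 0.0, 1.7, 1.0, 0.0 → max 1.7
Option 4 regrets: 1.7, 0.5, 0.0, 0.3 → max 1.7
Option 5 regrets: 2.1, 0.0, 0.4, 2.2 → max 2.2
Option 6 regrets: 0.9, 1.3, 1.2, 2.3 → max 2.3
Smallest max regret = 1.6 → Option 2.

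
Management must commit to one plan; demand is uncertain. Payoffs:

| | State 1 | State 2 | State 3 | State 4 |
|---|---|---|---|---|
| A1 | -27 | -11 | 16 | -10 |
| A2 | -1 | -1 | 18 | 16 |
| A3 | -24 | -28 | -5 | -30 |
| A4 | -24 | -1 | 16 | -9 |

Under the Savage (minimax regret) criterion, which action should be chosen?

A2

Column bests: State 1=-1, State 2=-1, State 3=18, State 4=16.
A1 regrets: 26, 10, 2, 26 → max 26
A2 regrets: 0, 0, 0, 0 → max 0
A3 regrets: 23, 27, 23, 46 → max 46
A4 regrets: 23, 0, 2, 25 → max 25
Smallest max regret = 0 → A2.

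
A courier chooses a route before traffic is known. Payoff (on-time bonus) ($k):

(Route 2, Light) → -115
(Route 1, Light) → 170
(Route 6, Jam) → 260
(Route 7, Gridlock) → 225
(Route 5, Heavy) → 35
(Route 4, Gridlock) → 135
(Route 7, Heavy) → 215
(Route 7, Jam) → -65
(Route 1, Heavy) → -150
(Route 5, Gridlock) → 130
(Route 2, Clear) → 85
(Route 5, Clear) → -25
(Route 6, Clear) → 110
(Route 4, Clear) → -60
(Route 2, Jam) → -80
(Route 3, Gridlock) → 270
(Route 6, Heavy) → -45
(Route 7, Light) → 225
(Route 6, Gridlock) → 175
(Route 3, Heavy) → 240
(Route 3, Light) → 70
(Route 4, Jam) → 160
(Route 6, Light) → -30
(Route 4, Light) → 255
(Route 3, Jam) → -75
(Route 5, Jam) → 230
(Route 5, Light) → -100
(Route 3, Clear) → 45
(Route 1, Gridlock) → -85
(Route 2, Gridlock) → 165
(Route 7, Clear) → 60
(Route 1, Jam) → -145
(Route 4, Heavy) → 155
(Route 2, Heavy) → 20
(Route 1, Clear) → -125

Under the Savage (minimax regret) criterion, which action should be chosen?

Route 4

Column bests: Clear=110, Light=255, Heavy=240, Jam=260, Gridlock=270.
Route 1 regrets: 235, 85, 390, 405, 355 → max 405
Route 2 regrets: 25, 370, 220, 340, 105 → max 370
Route 3 regrets: 65, 185, 0, 335, 0 → max 335
Route 4 regrets: 170, 0, 85, 100, 135 → max 170
Route 5 regrets: 135, 355, 205, 30, 140 → max 355
Route 6 regrets: 0, 285, 285, 0, 95 → max 285
Route 7 regrets: 50, 30, 25, 325, 45 → max 325
Smallest max regret = 170 → Route 4.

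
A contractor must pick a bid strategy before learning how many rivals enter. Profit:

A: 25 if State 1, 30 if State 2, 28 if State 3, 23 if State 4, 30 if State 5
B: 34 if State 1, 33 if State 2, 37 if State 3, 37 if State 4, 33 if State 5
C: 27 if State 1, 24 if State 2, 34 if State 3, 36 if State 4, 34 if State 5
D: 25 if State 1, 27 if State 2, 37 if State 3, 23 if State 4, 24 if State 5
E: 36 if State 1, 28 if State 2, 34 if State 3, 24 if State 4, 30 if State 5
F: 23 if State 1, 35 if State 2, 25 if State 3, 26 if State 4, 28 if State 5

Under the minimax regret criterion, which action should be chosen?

Column bests: State 1=36, State 2=35, State 3=37, State 4=37, State 5=34.
A regrets: 11, 5, 9, 14, 4 → max 14
B regrets: 2, 2, 0, 0, 1 → max 2
C regrets: 9, 11, 3, 1, 0 → max 11
D regrets: 11, 8, 0, 14, 10 → max 14
E regrets: 0, 7, 3, 13, 4 → max 13
F regrets: 13, 0, 12, 11, 6 → max 13
Smallest max regret = 2 → B.

B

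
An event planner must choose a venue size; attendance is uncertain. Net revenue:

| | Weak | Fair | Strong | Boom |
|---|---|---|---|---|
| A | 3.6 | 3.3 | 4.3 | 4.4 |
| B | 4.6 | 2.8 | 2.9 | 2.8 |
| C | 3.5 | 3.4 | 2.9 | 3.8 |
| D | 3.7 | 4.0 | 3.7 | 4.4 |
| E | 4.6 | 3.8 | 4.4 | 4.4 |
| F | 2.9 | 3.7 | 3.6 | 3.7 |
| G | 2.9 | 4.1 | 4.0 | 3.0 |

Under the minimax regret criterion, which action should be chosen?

Column bests: Weak=4.6, Fair=4.1, Strong=4.4, Boom=4.4.
A regrets: 1.0, 0.8, 0.1, 0.0 → max 1.0
B regrets: 0.0, 1.3, 1.5, 1.6 → max 1.6
C regrets: 1.1, 0.7, 1.5, 0.6 → max 1.5
D regrets: 0.9, 0.1, 0.7, 0.0 → max 0.9
E regrets: 0.0, 0.3, 0.0, 0.0 → max 0.3
F regrets: 1.7, 0.4, 0.8, 0.7 → max 1.7
G regrets: 1.7, 0.0, 0.4, 1.4 → max 1.7
Smallest max regret = 0.3 → E.

E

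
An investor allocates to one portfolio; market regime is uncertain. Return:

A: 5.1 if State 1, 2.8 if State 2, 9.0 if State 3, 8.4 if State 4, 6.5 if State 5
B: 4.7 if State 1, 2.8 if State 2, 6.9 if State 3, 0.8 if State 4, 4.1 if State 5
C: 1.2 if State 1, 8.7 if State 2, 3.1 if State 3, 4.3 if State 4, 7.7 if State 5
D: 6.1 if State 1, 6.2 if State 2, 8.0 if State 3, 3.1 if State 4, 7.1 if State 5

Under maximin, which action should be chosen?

Row minima: A=2.8, B=0.8, C=1.2, D=3.1
Best worst-case = 3.1 → D.

D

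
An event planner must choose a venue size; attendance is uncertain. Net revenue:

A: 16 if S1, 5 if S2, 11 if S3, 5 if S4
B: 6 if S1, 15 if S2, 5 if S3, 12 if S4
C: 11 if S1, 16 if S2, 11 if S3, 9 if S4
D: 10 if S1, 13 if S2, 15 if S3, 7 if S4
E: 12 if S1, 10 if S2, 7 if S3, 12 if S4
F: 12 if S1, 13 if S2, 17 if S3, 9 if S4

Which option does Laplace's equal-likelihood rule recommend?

Row averages: A=9.25, B=9.5, C=11.75, D=11.25, E=10.25, F=12.75
Highest average = 12.75 → F.

F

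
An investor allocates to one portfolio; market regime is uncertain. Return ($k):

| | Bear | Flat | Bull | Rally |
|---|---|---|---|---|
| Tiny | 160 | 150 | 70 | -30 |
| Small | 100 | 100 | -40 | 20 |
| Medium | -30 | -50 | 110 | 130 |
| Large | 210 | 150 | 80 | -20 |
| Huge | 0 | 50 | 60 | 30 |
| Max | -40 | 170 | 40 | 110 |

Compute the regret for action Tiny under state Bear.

50

Best payoff under Bear is 210.
Regret = 210 − 160 = 50.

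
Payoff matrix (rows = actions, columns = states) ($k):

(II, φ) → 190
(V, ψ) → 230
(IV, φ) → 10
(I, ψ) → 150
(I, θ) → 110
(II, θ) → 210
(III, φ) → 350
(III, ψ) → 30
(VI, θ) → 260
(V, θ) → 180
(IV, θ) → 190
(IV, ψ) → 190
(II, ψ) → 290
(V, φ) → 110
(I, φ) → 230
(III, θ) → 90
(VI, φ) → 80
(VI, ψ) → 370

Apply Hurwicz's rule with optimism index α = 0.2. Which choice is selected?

II

I: 0.2·230 + 0.8·110 = 134
II: 0.2·290 + 0.8·190 = 210
III: 0.2·350 + 0.8·30 = 94
IV: 0.2·190 + 0.8·10 = 46
V: 0.2·230 + 0.8·110 = 134
VI: 0.2·370 + 0.8·80 = 138
Highest Hurwicz score = 210 → II.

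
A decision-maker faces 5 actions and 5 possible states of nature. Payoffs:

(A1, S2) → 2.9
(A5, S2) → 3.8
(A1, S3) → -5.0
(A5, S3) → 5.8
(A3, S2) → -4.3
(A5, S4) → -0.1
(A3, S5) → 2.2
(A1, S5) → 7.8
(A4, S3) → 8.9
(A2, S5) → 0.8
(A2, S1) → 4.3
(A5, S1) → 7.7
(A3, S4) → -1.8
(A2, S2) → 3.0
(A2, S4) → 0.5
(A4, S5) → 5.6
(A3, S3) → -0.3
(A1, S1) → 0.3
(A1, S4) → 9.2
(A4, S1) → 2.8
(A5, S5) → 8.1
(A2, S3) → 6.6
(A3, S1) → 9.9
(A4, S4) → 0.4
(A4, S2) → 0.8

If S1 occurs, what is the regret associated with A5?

Best payoff under S1 is 9.9.
Regret = 9.9 − 7.7 = 2.2.

2.2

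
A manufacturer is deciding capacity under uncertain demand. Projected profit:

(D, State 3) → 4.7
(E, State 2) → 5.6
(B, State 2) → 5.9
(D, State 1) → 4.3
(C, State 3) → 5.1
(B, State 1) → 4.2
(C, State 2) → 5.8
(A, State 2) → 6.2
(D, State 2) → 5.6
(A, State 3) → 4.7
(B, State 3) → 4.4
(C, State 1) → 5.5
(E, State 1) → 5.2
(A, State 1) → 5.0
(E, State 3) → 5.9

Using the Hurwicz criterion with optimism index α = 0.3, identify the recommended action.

A: 0.3·6.2 + 0.7·4.7 = 5.15
B: 0.3·5.9 + 0.7·4.2 = 4.71
C: 0.3·5.8 + 0.7·5.1 = 5.31
D: 0.3·5.6 + 0.7·4.3 = 4.69
E: 0.3·5.9 + 0.7·5.2 = 5.41
Highest Hurwicz score = 5.41 → E.

E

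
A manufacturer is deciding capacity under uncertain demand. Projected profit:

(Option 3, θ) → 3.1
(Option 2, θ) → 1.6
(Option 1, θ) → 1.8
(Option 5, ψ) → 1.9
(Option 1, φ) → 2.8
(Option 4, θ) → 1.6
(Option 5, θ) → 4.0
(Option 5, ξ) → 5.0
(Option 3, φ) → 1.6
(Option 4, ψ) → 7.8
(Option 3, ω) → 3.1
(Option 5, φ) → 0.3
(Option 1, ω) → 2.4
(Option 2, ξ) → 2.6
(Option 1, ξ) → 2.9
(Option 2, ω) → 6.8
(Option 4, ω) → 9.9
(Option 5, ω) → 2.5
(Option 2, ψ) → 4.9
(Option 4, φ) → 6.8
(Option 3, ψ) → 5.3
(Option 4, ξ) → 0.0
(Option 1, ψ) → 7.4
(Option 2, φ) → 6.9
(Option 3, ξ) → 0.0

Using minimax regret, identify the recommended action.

Column bests: θ=4.0, φ=6.9, ψ=7.8, ω=9.9, ξ=5.0.
Option 1 regrets: 2.2, 4.1, 0.4, 7.5, 2.1 → max 7.5
Option 2 regrets: 2.4, 0.0, 2.9, 3.1, 2.4 → max 3.1
Option 3 regrets: 0.9, 5.3, 2.5, 6.8, 5.0 → max 6.8
Option 4 regrets: 2.4, 0.1, 0.0, 0.0, 5.0 → max 5.0
Option 5 regrets: 0.0, 6.6, 5.9, 7.4, 0.0 → max 7.4
Smallest max regret = 3.1 → Option 2.

Option 2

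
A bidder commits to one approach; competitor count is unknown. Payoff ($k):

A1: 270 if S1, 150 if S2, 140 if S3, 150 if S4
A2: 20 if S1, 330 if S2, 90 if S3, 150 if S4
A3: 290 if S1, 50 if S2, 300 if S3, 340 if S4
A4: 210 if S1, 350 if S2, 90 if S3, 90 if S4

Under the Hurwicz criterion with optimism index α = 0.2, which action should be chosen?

A1

A1: 0.2·270 + 0.8·140 = 166
A2: 0.2·330 + 0.8·20 = 82
A3: 0.2·340 + 0.8·50 = 108
A4: 0.2·350 + 0.8·90 = 142
Highest Hurwicz score = 166 → A1.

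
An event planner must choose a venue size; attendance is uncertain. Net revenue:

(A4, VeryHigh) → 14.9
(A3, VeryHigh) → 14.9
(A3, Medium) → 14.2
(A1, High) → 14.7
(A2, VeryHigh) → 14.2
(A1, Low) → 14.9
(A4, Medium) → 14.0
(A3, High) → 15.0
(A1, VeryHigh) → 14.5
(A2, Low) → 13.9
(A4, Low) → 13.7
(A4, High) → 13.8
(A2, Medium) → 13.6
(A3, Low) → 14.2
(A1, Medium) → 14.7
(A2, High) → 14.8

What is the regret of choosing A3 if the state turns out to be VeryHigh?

0.0

Best payoff under VeryHigh is 14.9.
Regret = 14.9 − 14.9 = 0.0.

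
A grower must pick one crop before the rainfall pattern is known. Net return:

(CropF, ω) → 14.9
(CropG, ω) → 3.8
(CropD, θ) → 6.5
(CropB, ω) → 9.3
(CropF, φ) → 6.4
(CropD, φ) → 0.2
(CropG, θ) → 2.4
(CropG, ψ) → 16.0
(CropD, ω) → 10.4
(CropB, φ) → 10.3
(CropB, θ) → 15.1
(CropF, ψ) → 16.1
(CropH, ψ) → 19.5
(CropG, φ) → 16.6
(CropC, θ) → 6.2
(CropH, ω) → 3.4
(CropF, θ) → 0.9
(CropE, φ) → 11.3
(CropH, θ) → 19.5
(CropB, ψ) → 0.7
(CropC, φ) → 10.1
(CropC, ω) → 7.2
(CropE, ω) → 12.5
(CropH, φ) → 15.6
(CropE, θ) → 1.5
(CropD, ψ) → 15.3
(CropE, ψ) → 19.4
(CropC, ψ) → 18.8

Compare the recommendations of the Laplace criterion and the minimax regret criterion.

laplace → CropH; minimax regret → CropH (agree)

Row averages: CropB=8.85, CropG=9.7, CropC=10.575, CropE=11.175, CropF=9.575, CropH=14.5, CropD=8.1
Highest average = 14.5 → CropH.
Column bests: θ=19.5, φ=16.6, ψ=19.5, ω=14.9.
CropB regrets: 4.4, 6.3, 18.8, 5.6 → max 18.8
CropG regrets: 17.1, 0.0, 3.5, 11.1 → max 17.1
CropC regrets: 13.3, 6.5, 0.7, 7.7 → max 13.3
CropE regrets: 18.0, 5.3, 0.1, 2.4 → max 18.0
CropF regrets: 18.6, 10.2, 3.4, 0.0 → max 18.6
CropH regrets: 0.0, 1.0, 0.0, 11.5 → max 11.5
CropD regrets: 13.0, 16.4, 4.2, 4.5 → max 16.4
Smallest max regret = 11.5 → CropH.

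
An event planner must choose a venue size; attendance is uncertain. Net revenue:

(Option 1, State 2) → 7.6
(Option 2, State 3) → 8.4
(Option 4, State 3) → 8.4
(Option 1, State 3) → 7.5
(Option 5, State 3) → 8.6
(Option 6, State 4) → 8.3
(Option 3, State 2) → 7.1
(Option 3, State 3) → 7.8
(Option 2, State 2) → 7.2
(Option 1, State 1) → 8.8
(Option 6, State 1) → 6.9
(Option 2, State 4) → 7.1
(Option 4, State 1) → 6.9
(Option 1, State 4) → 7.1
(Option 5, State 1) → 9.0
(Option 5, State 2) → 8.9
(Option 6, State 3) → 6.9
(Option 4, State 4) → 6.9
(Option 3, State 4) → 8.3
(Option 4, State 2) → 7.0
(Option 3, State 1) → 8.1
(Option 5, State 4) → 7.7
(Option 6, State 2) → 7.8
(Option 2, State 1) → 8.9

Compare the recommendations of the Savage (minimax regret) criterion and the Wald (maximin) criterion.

minimax regret → Option 5; maximin → Option 5 (agree)

Column bests: State 1=9.0, State 2=8.9, State 3=8.6, State 4=8.3.
Option 1 regrets: 0.2, 1.3, 1.1, 1.2 → max 1.3
Option 2 regrets: 0.1, 1.7, 0.2, 1.2 → max 1.7
Option 3 regrets: 0.9, 1.8, 0.8, 0.0 → max 1.8
Option 4 regrets: 2.1, 1.9, 0.2, 1.4 → max 2.1
Option 5 regrets: 0.0, 0.0, 0.0, 0.6 → max 0.6
Option 6 regrets: 2.1, 1.1, 1.7, 0.0 → max 2.1
Smallest max regret = 0.6 → Option 5.
Row minima: Option 1=7.1, Option 2=7.1, Option 3=7.1, Option 4=6.9, Option 5=7.7, Option 6=6.9
Best worst-case = 7.7 → Option 5.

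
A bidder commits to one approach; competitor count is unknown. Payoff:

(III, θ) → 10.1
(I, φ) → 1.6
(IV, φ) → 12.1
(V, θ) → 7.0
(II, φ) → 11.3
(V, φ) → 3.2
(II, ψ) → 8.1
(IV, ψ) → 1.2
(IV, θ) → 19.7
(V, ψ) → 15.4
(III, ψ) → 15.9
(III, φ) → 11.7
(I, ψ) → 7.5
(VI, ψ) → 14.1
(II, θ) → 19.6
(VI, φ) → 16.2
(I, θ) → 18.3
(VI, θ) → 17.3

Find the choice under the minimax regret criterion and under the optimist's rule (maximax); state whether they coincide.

minimax regret → VI; maximax → IV (disagree)

Column bests: θ=19.7, φ=16.2, ψ=15.9.
I regrets: 1.4, 14.6, 8.4 → max 14.6
II regrets: 0.1, 4.9, 7.8 → max 7.8
III regrets: 9.6, 4.5, 0.0 → max 9.6
IV regrets: 0.0, 4.1, 14.7 → max 14.7
V regrets: 12.7, 13.0, 0.5 → max 13.0
VI regrets: 2.4, 0.0, 1.8 → max 2.4
Smallest max regret = 2.4 → VI.
Row maxima: I=18.3, II=19.6, III=15.9, IV=19.7, V=15.4, VI=17.3
Best best-case = 19.7 → IV.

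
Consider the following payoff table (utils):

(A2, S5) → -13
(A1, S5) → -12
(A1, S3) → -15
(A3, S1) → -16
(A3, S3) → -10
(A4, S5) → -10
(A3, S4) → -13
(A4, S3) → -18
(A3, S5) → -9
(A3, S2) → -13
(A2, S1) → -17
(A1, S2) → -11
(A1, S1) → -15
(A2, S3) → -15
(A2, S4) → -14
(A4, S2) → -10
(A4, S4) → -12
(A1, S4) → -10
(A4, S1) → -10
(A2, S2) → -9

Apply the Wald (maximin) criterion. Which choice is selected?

Row minima: A1=-15, A2=-17, A3=-16, A4=-18
Best worst-case = -15 → A1.

A1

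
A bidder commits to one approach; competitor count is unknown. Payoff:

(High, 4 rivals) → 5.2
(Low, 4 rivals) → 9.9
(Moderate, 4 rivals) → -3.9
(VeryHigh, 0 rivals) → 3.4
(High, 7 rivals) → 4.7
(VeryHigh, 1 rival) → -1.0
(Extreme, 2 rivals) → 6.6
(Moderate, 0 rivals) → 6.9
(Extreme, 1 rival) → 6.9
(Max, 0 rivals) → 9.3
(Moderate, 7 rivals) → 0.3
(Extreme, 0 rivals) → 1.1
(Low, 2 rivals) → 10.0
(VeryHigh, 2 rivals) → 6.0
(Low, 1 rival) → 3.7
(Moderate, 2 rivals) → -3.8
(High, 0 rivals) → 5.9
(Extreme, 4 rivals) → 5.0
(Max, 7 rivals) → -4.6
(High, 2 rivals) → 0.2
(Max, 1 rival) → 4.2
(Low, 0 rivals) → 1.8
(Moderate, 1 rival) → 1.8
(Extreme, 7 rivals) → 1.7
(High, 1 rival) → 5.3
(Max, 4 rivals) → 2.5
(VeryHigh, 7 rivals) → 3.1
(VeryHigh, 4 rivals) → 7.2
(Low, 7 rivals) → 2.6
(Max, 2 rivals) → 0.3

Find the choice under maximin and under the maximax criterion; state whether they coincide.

Row minima: Low=1.8, Moderate=-3.9, High=0.2, VeryHigh=-1.0, Extreme=1.1, Max=-4.6
Best worst-case = 1.8 → Low.
Row maxima: Low=10.0, Moderate=6.9, High=5.9, VeryHigh=7.2, Extreme=6.9, Max=9.3
Best best-case = 10.0 → Low.

maximin → Low; maximax → Low (agree)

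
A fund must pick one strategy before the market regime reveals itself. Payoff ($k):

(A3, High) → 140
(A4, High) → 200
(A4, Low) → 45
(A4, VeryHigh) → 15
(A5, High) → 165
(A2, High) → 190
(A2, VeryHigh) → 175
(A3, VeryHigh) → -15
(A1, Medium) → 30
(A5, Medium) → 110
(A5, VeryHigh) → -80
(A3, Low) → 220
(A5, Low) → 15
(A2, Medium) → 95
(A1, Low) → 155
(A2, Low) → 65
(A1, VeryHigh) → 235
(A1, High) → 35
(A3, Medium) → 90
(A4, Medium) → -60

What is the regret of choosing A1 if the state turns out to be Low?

65

Best payoff under Low is 220.
Regret = 220 − 155 = 65.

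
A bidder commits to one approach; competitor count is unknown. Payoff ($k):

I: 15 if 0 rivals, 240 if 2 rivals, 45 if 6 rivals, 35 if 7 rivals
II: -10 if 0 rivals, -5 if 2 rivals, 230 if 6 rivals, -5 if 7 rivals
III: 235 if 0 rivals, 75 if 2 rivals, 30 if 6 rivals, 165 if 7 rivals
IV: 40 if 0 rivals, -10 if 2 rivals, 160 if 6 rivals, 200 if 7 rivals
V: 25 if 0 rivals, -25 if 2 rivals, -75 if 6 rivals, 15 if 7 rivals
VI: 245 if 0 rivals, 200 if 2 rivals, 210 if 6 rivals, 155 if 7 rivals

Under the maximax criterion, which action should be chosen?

Row maxima: I=240, II=230, III=235, IV=200, V=25, VI=245
Best best-case = 245 → VI.

VI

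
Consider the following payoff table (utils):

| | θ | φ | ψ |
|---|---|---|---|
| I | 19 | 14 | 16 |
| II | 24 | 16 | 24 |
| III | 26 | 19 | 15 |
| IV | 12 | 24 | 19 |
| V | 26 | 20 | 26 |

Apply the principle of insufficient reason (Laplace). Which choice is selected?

Row averages: I=49/3, II=64/3, III=20, IV=55/3, V=24
Highest average = 24 → V.

V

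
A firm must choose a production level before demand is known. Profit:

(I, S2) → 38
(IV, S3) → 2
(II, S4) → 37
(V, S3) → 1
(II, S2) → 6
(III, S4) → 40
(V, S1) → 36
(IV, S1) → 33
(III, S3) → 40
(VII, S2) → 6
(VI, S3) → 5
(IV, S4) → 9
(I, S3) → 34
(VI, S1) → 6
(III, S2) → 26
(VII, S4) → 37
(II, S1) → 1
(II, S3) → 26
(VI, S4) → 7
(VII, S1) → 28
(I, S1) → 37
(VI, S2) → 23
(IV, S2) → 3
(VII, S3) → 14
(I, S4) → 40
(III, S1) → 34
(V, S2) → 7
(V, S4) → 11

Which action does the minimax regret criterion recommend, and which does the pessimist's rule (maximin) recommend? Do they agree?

minimax regret → I; maximin → I (agree)

Column bests: S1=37, S2=38, S3=40, S4=40.
I regrets: 0, 0, 6, 0 → max 6
II regrets: 36, 32, 14, 3 → max 36
III regrets: 3, 12, 0, 0 → max 12
IV regrets: 4, 35, 38, 31 → max 38
V regrets: 1, 31, 39, 29 → max 39
VI regrets: 31, 15, 35, 33 → max 35
VII regrets: 9, 32, 26, 3 → max 32
Smallest max regret = 6 → I.
Row minima: I=34, II=1, III=26, IV=2, V=1, VI=5, VII=6
Best worst-case = 34 → I.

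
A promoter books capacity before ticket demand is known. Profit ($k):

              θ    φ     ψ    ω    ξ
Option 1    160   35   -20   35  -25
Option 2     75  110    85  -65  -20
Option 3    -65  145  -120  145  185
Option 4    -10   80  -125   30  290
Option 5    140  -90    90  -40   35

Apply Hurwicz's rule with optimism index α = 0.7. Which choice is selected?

Option 1: 0.7·160 + 0.3·(-25) = 104.5
Option 2: 0.7·110 + 0.3·(-65) = 57.5
Option 3: 0.7·185 + 0.3·(-120) = 93.5
Option 4: 0.7·290 + 0.3·(-125) = 165.5
Option 5: 0.7·140 + 0.3·(-90) = 71
Highest Hurwicz score = 165.5 → Option 4.

Option 4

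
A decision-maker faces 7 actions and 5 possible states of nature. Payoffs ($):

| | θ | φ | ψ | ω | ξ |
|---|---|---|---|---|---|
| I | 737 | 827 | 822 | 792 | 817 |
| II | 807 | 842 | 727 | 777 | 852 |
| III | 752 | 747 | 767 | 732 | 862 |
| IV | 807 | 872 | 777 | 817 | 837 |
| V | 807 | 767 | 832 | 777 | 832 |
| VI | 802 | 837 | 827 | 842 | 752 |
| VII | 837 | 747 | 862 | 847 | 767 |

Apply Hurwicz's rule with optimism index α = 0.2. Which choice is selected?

I: 0.2·827 + 0.8·737 = 755
II: 0.2·852 + 0.8·727 = 752
III: 0.2·862 + 0.8·732 = 758
IV: 0.2·872 + 0.8·777 = 796
V: 0.2·832 + 0.8·767 = 780
VI: 0.2·842 + 0.8·752 = 770
VII: 0.2·862 + 0.8·747 = 770
Highest Hurwicz score = 796 → IV.

IV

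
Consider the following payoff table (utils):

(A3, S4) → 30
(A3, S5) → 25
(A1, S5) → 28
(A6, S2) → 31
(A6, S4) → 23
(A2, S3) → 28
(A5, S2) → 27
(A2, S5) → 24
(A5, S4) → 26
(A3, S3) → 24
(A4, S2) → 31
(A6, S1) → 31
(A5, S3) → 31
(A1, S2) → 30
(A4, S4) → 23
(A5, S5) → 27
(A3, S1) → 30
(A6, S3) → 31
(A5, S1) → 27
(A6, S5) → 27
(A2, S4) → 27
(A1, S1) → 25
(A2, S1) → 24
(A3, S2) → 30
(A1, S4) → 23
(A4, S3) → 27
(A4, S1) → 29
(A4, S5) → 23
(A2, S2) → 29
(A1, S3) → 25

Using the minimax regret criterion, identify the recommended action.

Column bests: S1=31, S2=31, S3=31, S4=30, S5=28.
A1 regrets: 6, 1, 6, 7, 0 → max 7
A2 regrets: 7, 2, 3, 3, 4 → max 7
A3 regrets: 1, 1, 7, 0, 3 → max 7
A4 regrets: 2, 0, 4, 7, 5 → max 7
A5 regrets: 4, 4, 0, 4, 1 → max 4
A6 regrets: 0, 0, 0, 7, 1 → max 7
Smallest max regret = 4 → A5.

A5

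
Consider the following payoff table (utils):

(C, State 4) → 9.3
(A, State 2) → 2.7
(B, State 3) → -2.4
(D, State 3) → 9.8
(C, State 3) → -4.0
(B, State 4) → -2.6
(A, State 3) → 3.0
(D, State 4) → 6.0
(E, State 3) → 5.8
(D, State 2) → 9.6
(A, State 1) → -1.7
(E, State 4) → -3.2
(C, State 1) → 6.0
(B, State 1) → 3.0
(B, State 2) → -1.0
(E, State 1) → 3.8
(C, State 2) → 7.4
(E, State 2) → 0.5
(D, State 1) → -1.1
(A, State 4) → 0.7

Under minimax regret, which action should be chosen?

D

Column bests: State 1=6.0, State 2=9.6, State 3=9.8, State 4=9.3.
A regrets: 7.7, 6.9, 6.8, 8.6 → max 8.6
B regrets: 3.0, 10.6, 12.2, 11.9 → max 12.2
C regrets: 0.0, 2.2, 13.8, 0.0 → max 13.8
D regrets: 7.1, 0.0, 0.0, 3.3 → max 7.1
E regrets: 2.2, 9.1, 4.0, 12.5 → max 12.5
Smallest max regret = 7.1 → D.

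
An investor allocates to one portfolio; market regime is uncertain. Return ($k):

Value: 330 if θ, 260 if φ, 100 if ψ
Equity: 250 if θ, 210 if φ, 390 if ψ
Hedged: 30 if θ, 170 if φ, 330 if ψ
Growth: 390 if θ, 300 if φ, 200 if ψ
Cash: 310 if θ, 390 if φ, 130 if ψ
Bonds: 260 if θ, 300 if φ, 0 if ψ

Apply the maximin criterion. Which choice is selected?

Row minima: Value=100, Equity=210, Hedged=30, Growth=200, Cash=130, Bonds=0
Best worst-case = 210 → Equity.

Equity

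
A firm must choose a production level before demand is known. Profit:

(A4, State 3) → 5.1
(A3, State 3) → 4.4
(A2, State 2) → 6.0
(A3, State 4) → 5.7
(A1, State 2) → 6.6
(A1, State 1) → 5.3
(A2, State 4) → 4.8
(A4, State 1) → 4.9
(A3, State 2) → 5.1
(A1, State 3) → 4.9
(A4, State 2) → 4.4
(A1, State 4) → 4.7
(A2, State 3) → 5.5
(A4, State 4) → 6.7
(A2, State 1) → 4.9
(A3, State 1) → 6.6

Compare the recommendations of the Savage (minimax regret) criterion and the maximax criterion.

minimax regret → A3; maximax → A4 (disagree)

Column bests: State 1=6.6, State 2=6.6, State 3=5.5, State 4=6.7.
A1 regrets: 1.3, 0.0, 0.6, 2.0 → max 2.0
A2 regrets: 1.7, 0.6, 0.0, 1.9 → max 1.9
A3 regrets: 0.0, 1.5, 1.1, 1.0 → max 1.5
A4 regrets: 1.7, 2.2, 0.4, 0.0 → max 2.2
Smallest max regret = 1.5 → A3.
Row maxima: A1=6.6, A2=6.0, A3=6.6, A4=6.7
Best best-case = 6.7 → A4.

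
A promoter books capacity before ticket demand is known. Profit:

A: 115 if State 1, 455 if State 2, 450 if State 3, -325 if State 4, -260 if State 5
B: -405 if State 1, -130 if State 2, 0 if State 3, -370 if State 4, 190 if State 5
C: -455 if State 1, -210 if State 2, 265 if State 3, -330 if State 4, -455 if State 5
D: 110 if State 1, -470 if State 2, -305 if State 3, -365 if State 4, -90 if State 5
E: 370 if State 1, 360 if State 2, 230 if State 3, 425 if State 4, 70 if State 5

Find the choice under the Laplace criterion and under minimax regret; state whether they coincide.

Row averages: A=87, B=-143, C=-237, D=-224, E=291
Highest average = 291 → E.
Column bests: State 1=370, State 2=455, State 3=450, State 4=425, State 5=190.
A regrets: 255, 0, 0, 750, 450 → max 750
B regrets: 775, 585, 450, 795, 0 → max 795
C regrets: 825, 665, 185, 755, 645 → max 825
D regrets: 260, 925, 755, 790, 280 → max 925
E regrets: 0, 95, 220, 0, 120 → max 220
Smallest max regret = 220 → E.

laplace → E; minimax regret → E (agree)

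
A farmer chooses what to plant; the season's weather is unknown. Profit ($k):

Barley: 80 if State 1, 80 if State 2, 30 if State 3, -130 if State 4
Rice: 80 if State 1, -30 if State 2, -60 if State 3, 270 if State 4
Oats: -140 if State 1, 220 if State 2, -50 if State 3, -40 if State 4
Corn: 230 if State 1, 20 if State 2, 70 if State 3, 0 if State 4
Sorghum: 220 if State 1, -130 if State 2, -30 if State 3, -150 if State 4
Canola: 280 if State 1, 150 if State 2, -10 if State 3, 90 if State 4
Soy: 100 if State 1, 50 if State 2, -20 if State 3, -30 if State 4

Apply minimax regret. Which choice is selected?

Column bests: State 1=280, State 2=220, State 3=70, State 4=270.
Barley regrets: 200, 140, 40, 400 → max 400
Rice regrets: 200, 250, 130, 0 → max 250
Oats regrets: 420, 0, 120, 310 → max 420
Corn regrets: 50, 200, 0, 270 → max 270
Sorghum regrets: 60, 350, 100, 420 → max 420
Canola regrets: 0, 70, 80, 180 → max 180
Soy regrets: 180, 170, 90, 300 → max 300
Smallest max regret = 180 → Canola.

Canola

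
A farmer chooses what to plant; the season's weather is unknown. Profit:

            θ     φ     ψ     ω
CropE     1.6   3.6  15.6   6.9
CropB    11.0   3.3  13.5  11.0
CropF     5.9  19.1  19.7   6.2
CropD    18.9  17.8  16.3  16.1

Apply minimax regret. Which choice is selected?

Column bests: θ=18.9, φ=19.1, ψ=19.7, ω=16.1.
CropE regrets: 17.3, 15.5, 4.1, 9.2 → max 17.3
CropB regrets: 7.9, 15.8, 6.2, 5.1 → max 15.8
CropF regrets: 13.0, 0.0, 0.0, 9.9 → max 13.0
CropD regrets: 0.0, 1.3, 3.4, 0.0 → max 3.4
Smallest max regret = 3.4 → CropD.

CropD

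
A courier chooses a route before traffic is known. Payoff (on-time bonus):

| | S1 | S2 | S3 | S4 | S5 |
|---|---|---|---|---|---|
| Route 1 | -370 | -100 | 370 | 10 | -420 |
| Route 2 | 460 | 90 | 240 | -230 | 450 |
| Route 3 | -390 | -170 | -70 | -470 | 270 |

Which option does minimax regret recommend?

Route 2

Column bests: S1=460, S2=90, S3=370, S4=10, S5=450.
Route 1 regrets: 830, 190, 0, 0, 870 → max 870
Route 2 regrets: 0, 0, 130, 240, 0 → max 240
Route 3 regrets: 850, 260, 440, 480, 180 → max 850
Smallest max regret = 240 → Route 2.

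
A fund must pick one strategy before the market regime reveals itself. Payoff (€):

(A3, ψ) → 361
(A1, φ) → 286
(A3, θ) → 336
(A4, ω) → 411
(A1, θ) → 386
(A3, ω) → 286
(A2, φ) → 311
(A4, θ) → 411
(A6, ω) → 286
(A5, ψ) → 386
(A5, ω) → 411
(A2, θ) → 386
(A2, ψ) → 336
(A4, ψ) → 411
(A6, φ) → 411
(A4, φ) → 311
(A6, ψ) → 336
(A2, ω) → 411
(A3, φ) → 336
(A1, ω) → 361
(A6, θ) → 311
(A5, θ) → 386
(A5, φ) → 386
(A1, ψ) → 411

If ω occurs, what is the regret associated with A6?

Best payoff under ω is 411.
Regret = 411 − 286 = 125.

125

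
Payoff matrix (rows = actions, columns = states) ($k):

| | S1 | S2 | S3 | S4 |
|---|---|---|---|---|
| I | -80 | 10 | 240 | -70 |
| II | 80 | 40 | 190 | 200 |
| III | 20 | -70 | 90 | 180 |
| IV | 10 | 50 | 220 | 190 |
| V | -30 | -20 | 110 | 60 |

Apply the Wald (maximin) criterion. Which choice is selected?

II

Row minima: I=-80, II=40, III=-70, IV=10, V=-30
Best worst-case = 40 → II.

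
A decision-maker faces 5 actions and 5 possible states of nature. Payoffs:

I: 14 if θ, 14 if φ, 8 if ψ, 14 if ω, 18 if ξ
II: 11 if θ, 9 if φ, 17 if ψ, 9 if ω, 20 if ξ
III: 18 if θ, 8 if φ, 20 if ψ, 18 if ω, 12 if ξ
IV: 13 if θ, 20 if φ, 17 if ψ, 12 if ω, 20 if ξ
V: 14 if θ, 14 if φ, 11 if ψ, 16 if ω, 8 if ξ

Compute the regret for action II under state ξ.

Best payoff under ξ is 20.
Regret = 20 − 20 = 0.

0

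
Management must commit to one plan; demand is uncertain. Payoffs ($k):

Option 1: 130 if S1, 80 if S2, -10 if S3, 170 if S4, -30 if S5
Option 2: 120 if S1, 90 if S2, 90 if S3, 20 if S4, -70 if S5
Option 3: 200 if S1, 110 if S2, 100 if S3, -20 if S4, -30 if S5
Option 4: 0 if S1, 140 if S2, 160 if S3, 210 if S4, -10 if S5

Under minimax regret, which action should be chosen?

Option 1

Column bests: S1=200, S2=140, S3=160, S4=210, S5=-10.
Option 1 regrets: 70, 60, 170, 40, 20 → max 170
Option 2 regrets: 80, 50, 70, 190, 60 → max 190
Option 3 regrets: 0, 30, 60, 230, 20 → max 230
Option 4 regrets: 200, 0, 0, 0, 0 → max 200
Smallest max regret = 170 → Option 1.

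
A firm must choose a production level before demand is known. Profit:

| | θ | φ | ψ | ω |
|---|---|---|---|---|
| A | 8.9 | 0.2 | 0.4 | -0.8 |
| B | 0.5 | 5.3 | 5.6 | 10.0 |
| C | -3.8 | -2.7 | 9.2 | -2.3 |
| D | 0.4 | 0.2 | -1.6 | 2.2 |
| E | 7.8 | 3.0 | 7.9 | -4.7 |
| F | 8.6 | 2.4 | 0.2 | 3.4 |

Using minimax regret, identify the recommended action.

B

Column bests: θ=8.9, φ=5.3, ψ=9.2, ω=10.0.
A regrets: 0.0, 5.1, 8.8, 10.8 → max 10.8
B regrets: 8.4, 0.0, 3.6, 0.0 → max 8.4
C regrets: 12.7, 8.0, 0.0, 12.3 → max 12.7
D regrets: 8.5, 5.1, 10.8, 7.8 → max 10.8
E regrets: 1.1, 2.3, 1.3, 14.7 → max 14.7
F regrets: 0.3, 2.9, 9.0, 6.6 → max 9.0
Smallest max regret = 8.4 → B.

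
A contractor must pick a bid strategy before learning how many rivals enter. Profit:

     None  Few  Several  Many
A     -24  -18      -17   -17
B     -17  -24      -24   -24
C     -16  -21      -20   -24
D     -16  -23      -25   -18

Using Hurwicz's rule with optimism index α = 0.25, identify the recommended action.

A: 0.25·(-17) + 0.75·(-24) = -22.25
B: 0.25·(-17) + 0.75·(-24) = -22.25
C: 0.25·(-16) + 0.75·(-24) = -22
D: 0.25·(-16) + 0.75·(-25) = -22.75
Highest Hurwicz score = -22 → C.

C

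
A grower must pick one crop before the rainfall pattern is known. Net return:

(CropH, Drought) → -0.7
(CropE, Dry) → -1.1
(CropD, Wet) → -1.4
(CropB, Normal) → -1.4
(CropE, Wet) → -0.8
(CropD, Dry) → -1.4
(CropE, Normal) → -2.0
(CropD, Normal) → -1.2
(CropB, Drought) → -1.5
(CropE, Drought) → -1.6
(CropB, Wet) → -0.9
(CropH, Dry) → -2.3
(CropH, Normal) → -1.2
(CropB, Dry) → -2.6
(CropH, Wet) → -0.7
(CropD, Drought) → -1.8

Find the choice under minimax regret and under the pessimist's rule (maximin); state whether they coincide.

Column bests: Drought=-0.7, Dry=-1.1, Normal=-1.2, Wet=-0.7.
CropE regrets: 0.9, 0.0, 0.8, 0.1 → max 0.9
CropH regrets: 0.0, 1.2, 0.0, 0.0 → max 1.2
CropB regrets: 0.8, 1.5, 0.2, 0.2 → max 1.5
CropD regrets: 1.1, 0.3, 0.0, 0.7 → max 1.1
Smallest max regret = 0.9 → CropE.
Row minima: CropE=-2.0, CropH=-2.3, CropB=-2.6, CropD=-1.8
Best worst-case = -1.8 → CropD.

minimax regret → CropE; maximin → CropD (disagree)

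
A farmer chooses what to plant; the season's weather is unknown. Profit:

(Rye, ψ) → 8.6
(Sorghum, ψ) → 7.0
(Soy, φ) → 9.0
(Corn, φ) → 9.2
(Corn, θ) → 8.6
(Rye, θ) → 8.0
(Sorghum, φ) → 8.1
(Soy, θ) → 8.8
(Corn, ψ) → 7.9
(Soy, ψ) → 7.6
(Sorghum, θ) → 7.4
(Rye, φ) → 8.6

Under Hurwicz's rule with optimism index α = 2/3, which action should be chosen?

Corn: 2/3·9.2 + 1/3·7.9 = 263/30
Sorghum: 2/3·8.1 + 1/3·7.0 = 116/15
Soy: 2/3·9.0 + 1/3·7.6 = 128/15
Rye: 2/3·8.6 + 1/3·8.0 = 8.4
Highest Hurwicz score = 263/30 → Corn.

Corn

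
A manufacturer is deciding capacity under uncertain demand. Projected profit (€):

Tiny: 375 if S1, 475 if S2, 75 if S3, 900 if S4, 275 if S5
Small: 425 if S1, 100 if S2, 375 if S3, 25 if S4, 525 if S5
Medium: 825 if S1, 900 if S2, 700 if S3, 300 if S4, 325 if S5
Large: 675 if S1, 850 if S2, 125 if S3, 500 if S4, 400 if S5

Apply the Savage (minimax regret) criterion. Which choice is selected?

Large

Column bests: S1=825, S2=900, S3=700, S4=900, S5=525.
Tiny regrets: 450, 425, 625, 0, 250 → max 625
Small regrets: 400, 800, 325, 875, 0 → max 875
Medium regrets: 0, 0, 0, 600, 200 → max 600
Large regrets: 150, 50, 575, 400, 125 → max 575
Smallest max regret = 575 → Large.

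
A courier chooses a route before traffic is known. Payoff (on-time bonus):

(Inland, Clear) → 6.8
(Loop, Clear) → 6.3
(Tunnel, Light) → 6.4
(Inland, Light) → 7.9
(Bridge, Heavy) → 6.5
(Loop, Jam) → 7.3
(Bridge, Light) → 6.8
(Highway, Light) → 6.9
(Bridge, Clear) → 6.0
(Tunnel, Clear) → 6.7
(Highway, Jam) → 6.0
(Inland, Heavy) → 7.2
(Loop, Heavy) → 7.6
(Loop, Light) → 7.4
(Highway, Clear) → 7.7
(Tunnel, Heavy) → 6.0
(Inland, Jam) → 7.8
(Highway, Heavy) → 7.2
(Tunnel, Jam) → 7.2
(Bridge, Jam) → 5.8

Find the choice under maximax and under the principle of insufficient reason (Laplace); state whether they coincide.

maximax → Inland; laplace → Inland (agree)

Row maxima: Highway=7.7, Bridge=6.8, Tunnel=7.2, Loop=7.6, Inland=7.9
Best best-case = 7.9 → Inland.
Row averages: Highway=6.95, Bridge=6.275, Tunnel=6.575, Loop=7.15, Inland=7.425
Highest average = 7.425 → Inland.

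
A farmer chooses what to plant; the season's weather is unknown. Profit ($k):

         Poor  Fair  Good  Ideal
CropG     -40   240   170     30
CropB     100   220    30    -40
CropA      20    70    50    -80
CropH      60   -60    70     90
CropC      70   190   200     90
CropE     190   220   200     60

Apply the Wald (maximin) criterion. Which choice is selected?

Row minima: CropG=-40, CropB=-40, CropA=-80, CropH=-60, CropC=70, CropE=60
Best worst-case = 70 → CropC.

CropC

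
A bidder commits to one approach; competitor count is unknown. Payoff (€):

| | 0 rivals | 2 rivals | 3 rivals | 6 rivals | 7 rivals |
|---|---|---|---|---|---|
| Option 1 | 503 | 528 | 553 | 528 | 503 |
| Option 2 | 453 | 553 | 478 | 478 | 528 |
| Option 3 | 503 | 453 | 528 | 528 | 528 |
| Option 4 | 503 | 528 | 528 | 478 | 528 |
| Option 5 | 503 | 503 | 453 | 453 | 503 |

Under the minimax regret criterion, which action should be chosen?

Option 1

Column bests: 0 rivals=503, 2 rivals=553, 3 rivals=553, 6 rivals=528, 7 rivals=528.
Option 1 regrets: 0, 25, 0, 0, 25 → max 25
Option 2 regrets: 50, 0, 75, 50, 0 → max 75
Option 3 regrets: 0, 100, 25, 0, 0 → max 100
Option 4 regrets: 0, 25, 25, 50, 0 → max 50
Option 5 regrets: 0, 50, 100, 75, 25 → max 100
Smallest max regret = 25 → Option 1.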